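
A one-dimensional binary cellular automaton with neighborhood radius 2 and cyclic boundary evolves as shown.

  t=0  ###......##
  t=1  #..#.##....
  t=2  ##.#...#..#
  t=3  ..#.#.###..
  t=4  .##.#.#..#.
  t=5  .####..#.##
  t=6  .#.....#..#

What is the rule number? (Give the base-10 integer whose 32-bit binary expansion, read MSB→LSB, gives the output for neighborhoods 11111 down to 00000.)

2241864565

  nb #####: next=#  (t=0,i=0, bit31=1)
  nb ####.: next=.  (t=0,i=1, bit30=0)
  nb ###.#: next=.  (t=2,i=1, bit29=0)
  nb ###..: next=.  (t=0,i=2, bit28=0)
  nb ##.##: next=.  (t=5,i=0, bit27=0)
  nb ##.#.: next=#  (t=2,i=2, bit26=1)
  nb ##..#: next=.  (t=5,i=5, bit25=0)
  nb ##...: next=#  (t=0,i=3, bit24=1)
  nb #.###: next=#  (t=3,i=6, bit23=1)
  nb #.##.: next=.  (t=1,i=5, bit22=0)
  nb #.#.#: next=#  (t=3,i=4, bit21=1)
  nb #.#..: next=.  (t=2,i=3, bit20=0)
  nb #..##: next=.  (t=2,i=9, bit19=0)
  nb #..#.: next=.  (t=1,i=2, bit18=0)
  nb #...#: next=.  (t=2,i=5, bit17=0)
  nb #....: next=.  (t=0,i=4, bit16=0)
  nb .####: next=.  (t=0,i=10, bit15=0)
  nb .###.: next=.  (t=2,i=0, bit14=0)
  nb .##.#: next=#  (t=4,i=2, bit13=1)
  nb .##..: next=.  (t=1,i=6, bit12=0)
  nb .#.##: next=.  (t=1,i=4, bit11=0)
  nb .#.#.: next=.  (t=3,i=3, bit10=0)
  nb .#..#: next=#  (t=1,i=1, bit9=1)
  nb .#...: next=#  (t=2,i=4, bit8=1)
  nb ..###: next=.  (t=0,i=9, bit7=0)
  nb ..##.: next=#  (t=4,i=1, bit6=1)
  nb ..#.#: next=#  (t=1,i=3, bit5=1)
  nb ..#..: next=#  (t=1,i=0, bit4=1)
  nb ...##: next=.  (t=0,i=8, bit3=0)
  nb ...#.: next=#  (t=1,i=10, bit2=1)
  nb ....#: next=.  (t=0,i=7, bit1=0)
  nb .....: next=#  (t=0,i=5, bit0=1)
  bits 10000101101000000010001101110101 = 2241864565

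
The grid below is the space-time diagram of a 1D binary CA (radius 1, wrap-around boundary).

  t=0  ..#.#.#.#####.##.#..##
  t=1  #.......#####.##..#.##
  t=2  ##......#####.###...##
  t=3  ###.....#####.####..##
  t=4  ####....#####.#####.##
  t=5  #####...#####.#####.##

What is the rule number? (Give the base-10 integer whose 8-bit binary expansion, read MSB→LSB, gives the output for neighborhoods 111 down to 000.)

  [7] ### => #  t=0,i=9
  [6] ##. => #  t=0,i=12
  [5] #.# => .  t=0,i=3
  [4] #.. => #  t=0,i=0
  [3] .## => #  t=0,i=8
  [2] .#. => .  t=0,i=2
  [1] ..# => .  t=0,i=1
  [0] ... => .  t=1,i=2
  bits 11011000 = 216

216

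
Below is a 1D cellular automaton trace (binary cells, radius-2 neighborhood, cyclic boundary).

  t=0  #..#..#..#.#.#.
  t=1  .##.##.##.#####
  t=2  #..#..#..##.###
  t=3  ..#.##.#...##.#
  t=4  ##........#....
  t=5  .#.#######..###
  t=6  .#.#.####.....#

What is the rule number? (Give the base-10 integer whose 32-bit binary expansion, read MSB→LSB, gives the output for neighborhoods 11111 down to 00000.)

  ##### -> #   bit 31 = 1  t=1,i=12
  ####. -> #   bit 30 = 1  t=1,i=13
  ###.# -> #   bit 29 = 1  t=1,i=14
  ###.. -> .   bit 28 = 0  t=2,i=0
  ##.## -> #   bit 27 = 1  t=1,i=0
  ##.#. -> .   bit 26 = 0  t=3,i=6
  ##..# -> .   bit 25 = 0  t=2,i=1
  ##... -> .   bit 24 = 0  t=4,i=2
  #.### -> #   bit 23 = 1  t=1,i=10
  #.##. -> .   bit 22 = 0  t=1,i=1
  #.#.# -> #   bit 21 = 1  t=0,i=11
  #.#.. -> .   bit 20 = 0  t=0,i=0
  #..## -> .   bit 19 = 0  t=2,i=8
  #..#. -> #   bit 18 = 1  t=0,i=2
  #...# -> .   bit 17 = 0  t=3,i=9
  #.... -> #   bit 16 = 1  t=4,i=3
  .#### -> .   bit 15 = 0  t=1,i=11
  .###. -> .   bit 14 = 0  t=5,i=13
  .##.# -> .   bit 13 = 0  t=1,i=2
  .##.. -> #   bit 12 = 1  t=4,i=1
  .#.## -> .   bit 11 = 0  t=3,i=3
  .#.#. -> #   bit 10 = 1  t=0,i=10
  .#..# -> #   bit 9 = 1  t=0,i=1
  .#... -> .   bit 8 = 0  t=3,i=8
  ..### -> .   bit 7 = 0  t=5,i=12
  ..##. -> .   bit 6 = 0  t=2,i=9
  ..#.# -> .   bit 5 = 0  t=0,i=9
  ..#.. -> .   bit 4 = 0  t=0,i=3
  ...## -> #   bit 3 = 1  t=3,i=10
  ...#. -> #   bit 2 = 1  t=4,i=9
  ....# -> #   bit 1 = 1  t=4,i=8
  ..... -> #   bit 0 = 1  t=4,i=4
  bits 11101000101001010001011000001111 = 3903133199

3903133199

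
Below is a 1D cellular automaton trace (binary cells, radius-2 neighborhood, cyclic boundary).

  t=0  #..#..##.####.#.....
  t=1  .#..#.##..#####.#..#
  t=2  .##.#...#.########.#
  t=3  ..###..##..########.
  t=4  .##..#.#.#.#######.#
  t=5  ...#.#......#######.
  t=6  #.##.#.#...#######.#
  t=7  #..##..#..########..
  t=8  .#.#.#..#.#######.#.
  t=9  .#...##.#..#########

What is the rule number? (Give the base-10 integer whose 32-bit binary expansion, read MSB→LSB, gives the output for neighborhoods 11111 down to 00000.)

3876692716

  #####|#  b31=1 t=1,i=12
  ####.|#  b30=1 t=0,i=11
  ###.#|#  b29=1 t=0,i=12
  ###..|.  b28=0 t=3,i=4
  ##.##|.  b27=0 t=0,i=8
  ##.#.|#  b26=1 t=0,i=13
  ##..#|#  b25=1 t=1,i=8
  ##...|#  b24=1 t=3,i=19
  #.###|.  b23=0 t=0,i=9
  #.##.|.  b22=0 t=1,i=6
  #.#.#|.  b21=0 t=2,i=19
  #.#..|#  b20=1 t=0,i=14
  #..##|.  b19=0 t=0,i=5
  #..#.|.  b18=0 t=0,i=2
  #...#|.  b17=0 t=2,i=6
  #....|#  b16=1 t=0,i=16
  .####|#  b15=1 t=0,i=10
  .###.|.  b14=0 t=3,i=3
  .##.#|#  b13=1 t=0,i=7
  .##..|.  b12=0 t=1,i=7
  .#.##|.  b11=0 t=1,i=5
  .#.#.|.  b10=0 t=1,i=0
  .#..#|#  b9=1 t=0,i=1
  .#...|.  b8=0 t=0,i=15
  ..###|#  b7=1 t=1,i=10
  ..##.|#  b6=1 t=0,i=6
  ..#.#|#  b5=1 t=1,i=4
  ..#..|.  b4=0 t=0,i=0
  ...##|#  b3=1 t=3,i=1
  ...#.|#  b2=1 t=0,i=19
  ....#|.  b1=0 t=0,i=18
  .....|.  b0=0 t=0,i=17
  bits 11100111000100011010001011101100 = 3876692716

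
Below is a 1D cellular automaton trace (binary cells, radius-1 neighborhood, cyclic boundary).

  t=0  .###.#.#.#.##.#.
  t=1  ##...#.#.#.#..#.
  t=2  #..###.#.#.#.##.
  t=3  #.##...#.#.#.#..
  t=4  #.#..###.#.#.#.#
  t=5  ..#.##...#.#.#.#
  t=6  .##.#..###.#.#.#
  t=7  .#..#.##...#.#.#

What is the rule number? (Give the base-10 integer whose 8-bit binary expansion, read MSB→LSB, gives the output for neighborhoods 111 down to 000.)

15

  [7] ### => .  t=0,i=2
  [6] ##. => .  t=0,i=3
  [5] #.# => .  t=0,i=4
  [4] #.. => .  t=0,i=15
  [3] .## => #  t=0,i=1
  [2] .#. => #  t=0,i=5
  [1] ..# => #  t=0,i=0
  [0] ... => #  t=1,i=3
  bits 00001111 = 15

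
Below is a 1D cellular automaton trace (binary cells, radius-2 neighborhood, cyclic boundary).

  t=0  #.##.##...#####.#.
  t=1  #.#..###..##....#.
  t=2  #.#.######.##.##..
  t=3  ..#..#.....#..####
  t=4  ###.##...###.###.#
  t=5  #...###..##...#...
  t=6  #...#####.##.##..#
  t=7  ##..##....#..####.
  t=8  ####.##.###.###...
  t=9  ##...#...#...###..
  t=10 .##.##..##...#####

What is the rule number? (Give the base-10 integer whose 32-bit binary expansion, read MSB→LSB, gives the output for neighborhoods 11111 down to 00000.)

  ##### -> .   bit 31 = 0  t=0,i=12
  ####. -> .   bit 30 = 0  t=0,i=13
  ###.# -> .   bit 29 = 0  t=0,i=14
  ###.. -> #   bit 28 = 1  t=1,i=7
  ##.## -> .   bit 27 = 0  t=0,i=4
  ##.#. -> .   bit 26 = 0  t=0,i=15
  ##..# -> #   bit 25 = 1  t=1,i=8
  ##... -> #   bit 24 = 1  t=0,i=7
  #.### -> .   bit 23 = 0  t=2,i=4
  #.##. -> #   bit 22 = 1  t=0,i=2
  #.#.# -> #   bit 21 = 1  t=0,i=0
  #.#.. -> #   bit 20 = 1  t=1,i=2
  #..## -> #   bit 19 = 1  t=1,i=4
  #..#. -> #   bit 18 = 1  t=2,i=17
  #...# -> .   bit 17 = 0  t=0,i=8
  #.... -> .   bit 16 = 0  t=1,i=13
  .#### -> #   bit 15 = 1  t=0,i=11
  .###. -> #   bit 14 = 1  t=1,i=6
  .##.# -> .   bit 13 = 0  t=0,i=3
  .##.. -> #   bit 12 = 1  t=0,i=6
  .#.## -> .   bit 11 = 0  t=0,i=1
  .#.#. -> .   bit 10 = 0  t=0,i=17
  .#..# -> .   bit 9 = 0  t=1,i=3
  .#... -> .   bit 8 = 0  t=3,i=6
  ..### -> #   bit 7 = 1  t=0,i=10
  ..##. -> .   bit 6 = 0  t=1,i=10
  ..#.# -> .   bit 5 = 0  t=1,i=16
  ..#.. -> #   bit 4 = 1  t=3,i=2
  ...## -> .   bit 3 = 0  t=0,i=9
  ...#. -> #   bit 2 = 1  t=1,i=15
  ....# -> #   bit 1 = 1  t=1,i=14
  ..... -> .   bit 0 = 0  t=3,i=8
  bits 00010011011111001101000010010110 = 326946966

326946966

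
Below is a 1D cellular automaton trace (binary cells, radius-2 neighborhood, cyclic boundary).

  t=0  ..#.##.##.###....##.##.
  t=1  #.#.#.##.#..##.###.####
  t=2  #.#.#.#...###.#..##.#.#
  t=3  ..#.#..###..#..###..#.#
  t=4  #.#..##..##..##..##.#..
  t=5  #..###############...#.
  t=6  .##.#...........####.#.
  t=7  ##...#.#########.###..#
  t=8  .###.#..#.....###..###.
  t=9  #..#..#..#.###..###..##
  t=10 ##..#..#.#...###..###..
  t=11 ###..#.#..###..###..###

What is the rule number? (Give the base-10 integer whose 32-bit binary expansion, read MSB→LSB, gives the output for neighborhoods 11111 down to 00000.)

2070582123

  ##### -> .   bit 31 = 0  t=1,i=21
  ####. -> #   bit 30 = 1  t=1,i=22
  ###.# -> #   bit 29 = 1  t=1,i=0
  ###.. -> #   bit 28 = 1  t=0,i=12
  ##.## -> #   bit 27 = 1  t=0,i=6
  ##.#. -> .   bit 26 = 0  t=1,i=1
  ##..# -> #   bit 25 = 1  t=3,i=10
  ##... -> #   bit 24 = 1  t=0,i=13
  #.### -> .   bit 23 = 0  t=0,i=10
  #.##. -> #   bit 22 = 1  t=0,i=4
  #.#.# -> #   bit 21 = 1  t=1,i=2
  #.#.. -> .   bit 20 = 0  t=1,i=9
  #..## -> #   bit 19 = 1  t=1,i=11
  #..#. -> .   bit 18 = 0  t=3,i=1
  #...# -> #   bit 17 = 1  t=0,i=0
  #.... -> .   bit 16 = 0  t=0,i=14
  .#### -> #   bit 15 = 1  t=1,i=20
  .###. -> .   bit 14 = 0  t=0,i=11
  .##.# -> .   bit 13 = 0  t=0,i=5
  .##.. -> #   bit 12 = 1  t=0,i=21
  .#.## -> .   bit 11 = 0  t=0,i=3
  .#.#. -> .   bit 10 = 0  t=1,i=3
  .#..# -> #   bit 9 = 1  t=1,i=10
  .#... -> #   bit 8 = 1  t=2,i=7
  ..### -> .   bit 7 = 0  t=2,i=10
  ..##. -> #   bit 6 = 1  t=0,i=17
  ..#.# -> #   bit 5 = 1  t=0,i=2
  ..#.. -> .   bit 4 = 0  t=3,i=12
  ...## -> #   bit 3 = 1  t=0,i=16
  ...#. -> .   bit 2 = 0  t=0,i=1
  ....# -> #   bit 1 = 1  t=0,i=15
  ..... -> #   bit 0 = 1  t=6,i=7
  bits 01111011011010101001001101101011 = 2070582123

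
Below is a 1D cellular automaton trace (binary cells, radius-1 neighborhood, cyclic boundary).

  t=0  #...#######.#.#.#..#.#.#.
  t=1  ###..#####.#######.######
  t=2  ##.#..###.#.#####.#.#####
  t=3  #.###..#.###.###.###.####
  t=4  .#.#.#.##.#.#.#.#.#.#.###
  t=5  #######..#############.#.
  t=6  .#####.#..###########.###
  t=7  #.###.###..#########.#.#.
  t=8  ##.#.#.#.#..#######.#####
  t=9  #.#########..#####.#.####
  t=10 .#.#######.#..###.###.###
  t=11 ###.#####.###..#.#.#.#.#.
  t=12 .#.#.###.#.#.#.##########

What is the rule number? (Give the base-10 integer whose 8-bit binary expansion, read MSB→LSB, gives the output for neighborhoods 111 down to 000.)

  [7] ### => #  t=0,i=5
  [6] ##. => .  t=0,i=10
  [5] #.# => #  t=0,i=11
  [4] #.. => #  t=0,i=1
  [3] .## => .  t=0,i=4
  [2] .#. => #  t=0,i=0
  [1] ..# => .  t=0,i=3
  [0] ... => #  t=0,i=2
  bits 10110101 = 181

181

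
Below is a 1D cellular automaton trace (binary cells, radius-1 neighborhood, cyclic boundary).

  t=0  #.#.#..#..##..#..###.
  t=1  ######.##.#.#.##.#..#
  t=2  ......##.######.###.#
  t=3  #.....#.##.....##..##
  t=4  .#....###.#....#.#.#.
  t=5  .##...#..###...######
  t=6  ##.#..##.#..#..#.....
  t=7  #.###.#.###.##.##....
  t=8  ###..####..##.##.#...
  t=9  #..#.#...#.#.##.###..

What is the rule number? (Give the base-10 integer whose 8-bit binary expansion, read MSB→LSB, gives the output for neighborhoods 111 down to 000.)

  ###|.  b7=0 t=0,i=18
  ##.|.  b6=0 t=0,i=11
  #.#|#  b5=1 t=0,i=1
  #..|#  b4=1 t=0,i=5
  .##|#  b3=1 t=0,i=10
  .#.|#  b2=1 t=0,i=0
  ..#|.  b1=0 t=0,i=6
  ...|.  b0=0 t=2,i=1
  bits 00111100 = 60

60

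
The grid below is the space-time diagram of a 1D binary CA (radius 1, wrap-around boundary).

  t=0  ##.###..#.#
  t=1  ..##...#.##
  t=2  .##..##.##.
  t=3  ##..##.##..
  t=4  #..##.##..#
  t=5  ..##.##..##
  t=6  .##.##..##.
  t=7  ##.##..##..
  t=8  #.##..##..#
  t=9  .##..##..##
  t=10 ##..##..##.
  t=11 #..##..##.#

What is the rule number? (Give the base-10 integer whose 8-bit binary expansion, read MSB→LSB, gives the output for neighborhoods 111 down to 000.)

  ### -> .   bit 7 = 0  t=0,i=0
  ##. -> .   bit 6 = 0  t=0,i=1
  #.# -> #   bit 5 = 1  t=0,i=2
  #.. -> .   bit 4 = 0  t=0,i=6
  .## -> #   bit 3 = 1  t=0,i=3
  .#. -> .   bit 2 = 0  t=0,i=8
  ..# -> #   bit 1 = 1  t=0,i=7
  ... -> #   bit 0 = 1  t=1,i=5
  bits 00101011 = 43

43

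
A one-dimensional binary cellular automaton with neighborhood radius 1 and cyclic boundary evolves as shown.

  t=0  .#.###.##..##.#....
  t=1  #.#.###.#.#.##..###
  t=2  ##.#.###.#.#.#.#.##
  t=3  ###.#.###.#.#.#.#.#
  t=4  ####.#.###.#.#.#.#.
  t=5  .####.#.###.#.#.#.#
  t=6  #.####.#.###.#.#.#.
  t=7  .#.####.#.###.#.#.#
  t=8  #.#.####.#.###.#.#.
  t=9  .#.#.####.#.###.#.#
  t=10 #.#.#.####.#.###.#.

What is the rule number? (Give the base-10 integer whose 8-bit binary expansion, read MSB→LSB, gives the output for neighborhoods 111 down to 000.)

227

  ###|#  b7=1 t=0,i=4
  ##.|#  b6=1 t=0,i=5
  #.#|#  b5=1 t=0,i=2
  #..|.  b4=0 t=0,i=9
  .##|.  b3=0 t=0,i=3
  .#.|.  b2=0 t=0,i=1
  ..#|#  b1=1 t=0,i=0
  ...|#  b0=1 t=0,i=16
  bits 11100011 = 227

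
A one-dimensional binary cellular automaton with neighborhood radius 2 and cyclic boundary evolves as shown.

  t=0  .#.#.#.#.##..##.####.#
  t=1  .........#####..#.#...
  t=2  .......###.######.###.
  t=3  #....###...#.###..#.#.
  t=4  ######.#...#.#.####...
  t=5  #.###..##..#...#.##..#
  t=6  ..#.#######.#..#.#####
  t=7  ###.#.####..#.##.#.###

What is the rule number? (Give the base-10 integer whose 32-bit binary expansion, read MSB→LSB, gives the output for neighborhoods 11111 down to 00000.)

  nb #####: next=#  (t=1,i=11, bit31=1)
  nb ####.: next=#  (t=0,i=18, bit30=1)
  nb ###.#: next=.  (t=0,i=19, bit29=0)
  nb ###..: next=#  (t=1,i=13, bit28=1)
  nb ##.##: next=.  (t=0,i=15, bit27=0)
  nb ##.#.: next=.  (t=0,i=20, bit26=0)
  nb ##..#: next=#  (t=0,i=11, bit25=1)
  nb ##...: next=.  (t=2,i=21, bit24=0)
  nb #.###: next=#  (t=0,i=16, bit23=1)
  nb #.##.: next=#  (t=0,i=9, bit22=1)
  nb #.#.#: next=.  (t=0,i=1, bit21=0)
  nb #.#..: next=#  (t=1,i=18, bit20=1)
  nb #..##: next=#  (t=0,i=12, bit19=1)
  nb #..#.: next=#  (t=1,i=15, bit18=1)
  nb #...#: next=.  (t=3,i=9, bit17=0)
  nb #....: next=#  (t=1,i=20, bit16=1)
  nb .####: next=.  (t=0,i=17, bit15=0)
  nb .###.: next=.  (t=2,i=8, bit14=0)
  nb .##.#: next=.  (t=0,i=14, bit13=0)
  nb .##..: next=#  (t=0,i=10, bit12=1)
  nb .#.##: next=.  (t=0,i=8, bit11=0)
  nb .#.#.: next=.  (t=0,i=0, bit10=0)
  nb .#..#: next=.  (t=6,i=13, bit9=0)
  nb .#...: next=#  (t=1,i=19, bit8=1)
  nb ..###: next=#  (t=1,i=9, bit7=1)
  nb ..##.: next=#  (t=0,i=13, bit6=1)
  nb ..#.#: next=#  (t=1,i=16, bit5=1)
  nb ..#..: next=.  (t=5,i=11, bit4=0)
  nb ...##: next=#  (t=1,i=8, bit3=1)
  nb ...#.: next=.  (t=3,i=10, bit2=0)
  nb ....#: next=#  (t=1,i=7, bit1=1)
  nb .....: next=.  (t=1,i=0, bit0=0)
  bits 11010010110111010001000111101010 = 3537703402

3537703402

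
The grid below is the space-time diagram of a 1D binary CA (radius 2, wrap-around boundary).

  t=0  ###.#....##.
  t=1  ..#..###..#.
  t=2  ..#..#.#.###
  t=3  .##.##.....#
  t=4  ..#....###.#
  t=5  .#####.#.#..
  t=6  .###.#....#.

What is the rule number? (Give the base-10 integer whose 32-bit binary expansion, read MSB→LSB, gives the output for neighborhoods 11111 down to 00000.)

2953159091

  ##### -> #   bit 31 = 1  t=5,i=3
  ####. -> .   bit 30 = 0  t=5,i=4
  ###.# -> #   bit 29 = 1  t=0,i=2
  ###.. -> #   bit 28 = 1  t=1,i=7
  ##.## -> .   bit 27 = 0  t=0,i=11
  ##.#. -> .   bit 26 = 0  t=0,i=3
  ##..# -> .   bit 25 = 0  t=1,i=8
  ##... -> .   bit 24 = 0  t=3,i=6
  #.### -> .   bit 23 = 0  t=0,i=0
  #.##. -> .   bit 22 = 0  t=3,i=1
  #.#.# -> .   bit 21 = 0  t=2,i=7
  #.#.. -> .   bit 20 = 0  t=0,i=4
  #..## -> .   bit 19 = 0  t=1,i=4
  #..#. -> #   bit 18 = 1  t=1,i=9
  #...# -> .   bit 17 = 0  t=1,i=0
  #.... -> #   bit 16 = 1  t=0,i=6
  .#### -> #   bit 15 = 1  t=5,i=2
  .###. -> .   bit 14 = 0  t=0,i=1
  .##.# -> #   bit 13 = 1  t=0,i=10
  .##.. -> .   bit 12 = 0  t=3,i=5
  .#.## -> .   bit 11 = 0  t=2,i=8
  .#.#. -> .   bit 10 = 0  t=2,i=6
  .#..# -> .   bit 9 = 0  t=1,i=3
  .#... -> #   bit 8 = 1  t=0,i=5
  ..### -> #   bit 7 = 1  t=1,i=5
  ..##. -> .   bit 6 = 0  t=0,i=9
  ..#.# -> #   bit 5 = 1  t=2,i=5
  ..#.. -> #   bit 4 = 1  t=1,i=2
  ...## -> .   bit 3 = 0  t=0,i=8
  ...#. -> .   bit 2 = 0  t=1,i=1
  ....# -> #   bit 1 = 1  t=0,i=7
  ..... -> #   bit 0 = 1  t=3,i=8
  bits 10110000000001011010000110110011 = 2953159091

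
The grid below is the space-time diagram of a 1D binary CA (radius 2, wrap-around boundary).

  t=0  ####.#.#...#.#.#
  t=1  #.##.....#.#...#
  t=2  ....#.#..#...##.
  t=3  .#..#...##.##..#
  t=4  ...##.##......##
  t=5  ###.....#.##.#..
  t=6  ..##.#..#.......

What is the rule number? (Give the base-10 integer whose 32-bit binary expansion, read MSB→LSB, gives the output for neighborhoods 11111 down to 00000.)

  nb #####: next=.  (t=0,i=1, bit31=0)
  nb ####.: next=#  (t=0,i=2, bit30=1)
  nb ###.#: next=#  (t=0,i=3, bit29=1)
  nb ###..: next=#  (t=5,i=2, bit28=1)
  nb ##.##: next=.  (t=1,i=1, bit27=0)
  nb ##.#.: next=.  (t=0,i=4, bit26=0)
  nb ##..#: next=.  (t=3,i=13, bit25=0)
  nb ##...: next=#  (t=1,i=4, bit24=1)
  nb #.###: next=#  (t=0,i=15, bit23=1)
  nb #.##.: next=.  (t=1,i=2, bit22=0)
  nb #.#.#: next=.  (t=0,i=5, bit21=0)
  nb #.#..: next=.  (t=0,i=7, bit20=0)
  nb #..##: next=.  (t=5,i=15, bit19=0)
  nb #..#.: next=#  (t=2,i=8, bit18=1)
  nb #...#: next=#  (t=0,i=9, bit17=1)
  nb #....: next=.  (t=1,i=5, bit16=0)
  nb .####: next=#  (t=0,i=0, bit15=1)
  nb .###.: next=.  (t=5,i=1, bit14=0)
  nb .##.#: next=.  (t=1,i=0, bit13=0)
  nb .##..: next=.  (t=1,i=3, bit12=0)
  nb .#.##: next=.  (t=0,i=14, bit11=0)
  nb .#.#.: next=.  (t=0,i=6, bit10=0)
  nb .#..#: next=.  (t=2,i=7, bit9=0)
  nb .#...: next=.  (t=0,i=8, bit8=0)
  nb ..###: next=.  (t=5,i=0, bit7=0)
  nb ..##.: next=.  (t=1,i=15, bit6=0)
  nb ..#.#: next=#  (t=0,i=11, bit5=1)
  nb ..#..: next=#  (t=2,i=9, bit4=1)
  nb ...##: next=#  (t=1,i=14, bit3=1)
  nb ...#.: next=.  (t=0,i=10, bit2=0)
  nb ....#: next=.  (t=1,i=7, bit1=0)
  nb .....: next=#  (t=1,i=6, bit0=1)
  bits 01110001100001101000000000111001 = 1904640057

1904640057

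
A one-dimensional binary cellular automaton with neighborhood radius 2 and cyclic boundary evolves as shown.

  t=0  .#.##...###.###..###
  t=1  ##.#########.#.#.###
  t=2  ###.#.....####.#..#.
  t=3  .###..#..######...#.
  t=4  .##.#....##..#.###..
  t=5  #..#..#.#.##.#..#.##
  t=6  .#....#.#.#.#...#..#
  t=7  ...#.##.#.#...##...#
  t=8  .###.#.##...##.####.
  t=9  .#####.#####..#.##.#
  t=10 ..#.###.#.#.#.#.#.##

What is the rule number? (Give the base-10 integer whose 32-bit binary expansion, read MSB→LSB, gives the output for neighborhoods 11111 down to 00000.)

  [31] ##### => .  t=1,i=5
  [30] ####. => #  t=1,i=0
  [29] ###.# => #  t=0,i=10
  [28] ###.. => .  t=0,i=14
  [27] ##.## => #  t=0,i=11
  [26] ##.#. => #  t=0,i=0
  [25] ##..# => #  t=0,i=15
  [24] ##... => #  t=0,i=5
  [23] #.### => .  t=0,i=12
  [22] #.##. => #  t=0,i=3
  [21] #.#.# => #  t=0,i=1
  [20] #.#.. => .  t=2,i=4
  [19] #..## => .  t=0,i=16
  [18] #..#. => .  t=2,i=17
  [17] #...# => #  t=0,i=6
  [16] #.... => #  t=2,i=6
  [15] .#### => #  t=1,i=4
  [14] .###. => #  t=0,i=9
  [13] .##.# => .  t=4,i=2
  [12] .##.. => #  t=0,i=4
  [11] .#.## => .  t=0,i=2
  [10] .#.#. => .  t=1,i=14
  [9] .#..# => .  t=2,i=16
  [8] .#... => .  t=2,i=5
  [7] ..### => #  t=0,i=8
  [6] ..##. => .  t=4,i=1
  [5] ..#.# => #  t=2,i=18
  [4] ..#.. => .  t=3,i=6
  [3] ...## => #  t=0,i=7
  [2] ...#. => #  t=3,i=17
  [1] ....# => .  t=2,i=8
  [0] ..... => .  t=2,i=7
  bits 01101111011000111101000010101100 = 1868812460

1868812460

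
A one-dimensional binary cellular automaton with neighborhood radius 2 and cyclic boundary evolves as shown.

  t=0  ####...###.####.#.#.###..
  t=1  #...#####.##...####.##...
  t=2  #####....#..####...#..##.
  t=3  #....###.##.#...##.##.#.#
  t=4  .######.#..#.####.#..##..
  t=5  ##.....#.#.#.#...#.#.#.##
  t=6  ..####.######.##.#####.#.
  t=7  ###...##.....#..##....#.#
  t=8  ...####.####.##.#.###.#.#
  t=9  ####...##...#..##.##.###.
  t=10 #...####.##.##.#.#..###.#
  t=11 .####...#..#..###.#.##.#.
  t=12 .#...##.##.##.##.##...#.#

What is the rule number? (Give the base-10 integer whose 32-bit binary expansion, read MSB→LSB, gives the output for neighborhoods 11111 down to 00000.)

228804603

  ##### -> .   bit 31 = 0  t=1,i=6
  ####. -> .   bit 30 = 0  t=0,i=2
  ###.# -> .   bit 29 = 0  t=0,i=9
  ###.. -> .   bit 28 = 0  t=0,i=3
  ##.## -> #   bit 27 = 1  t=0,i=10
  ##.#. -> #   bit 26 = 1  t=0,i=15
  ##..# -> .   bit 25 = 0  t=0,i=23
  ##... -> #   bit 24 = 1  t=0,i=4
  #.### -> #   bit 23 = 1  t=0,i=11
  #.##. -> .   bit 22 = 0  t=1,i=10
  #.#.# -> #   bit 21 = 1  t=0,i=16
  #.#.. -> .   bit 20 = 0  t=3,i=12
  #..## -> .   bit 19 = 0  t=0,i=24
  #..#. -> .   bit 18 = 0  t=4,i=10
  #...# -> #   bit 17 = 1  t=0,i=5
  #.... -> #   bit 16 = 1  t=2,i=6
  .#### -> .   bit 15 = 0  t=0,i=1
  .###. -> #   bit 14 = 1  t=0,i=8
  .##.# -> .   bit 13 = 0  t=2,i=23
  .##.. -> .   bit 12 = 0  t=1,i=11
  .#.## -> .   bit 11 = 0  t=0,i=19
  .#.#. -> #   bit 10 = 1  t=0,i=17
  .#..# -> #   bit 9 = 1  t=2,i=10
  .#... -> #   bit 8 = 1  t=1,i=1
  ..### -> #   bit 7 = 1  t=0,i=0
  ..##. -> #   bit 6 = 1  t=2,i=22
  ..#.# -> #   bit 5 = 1  t=4,i=11
  ..#.. -> #   bit 4 = 1  t=1,i=0
  ...## -> #   bit 3 = 1  t=0,i=6
  ...#. -> .   bit 2 = 0  t=1,i=24
  ....# -> #   bit 1 = 1  t=2,i=7
  ..... -> #   bit 0 = 1  t=5,i=4
  bits 00001101101000110100011111111011 = 228804603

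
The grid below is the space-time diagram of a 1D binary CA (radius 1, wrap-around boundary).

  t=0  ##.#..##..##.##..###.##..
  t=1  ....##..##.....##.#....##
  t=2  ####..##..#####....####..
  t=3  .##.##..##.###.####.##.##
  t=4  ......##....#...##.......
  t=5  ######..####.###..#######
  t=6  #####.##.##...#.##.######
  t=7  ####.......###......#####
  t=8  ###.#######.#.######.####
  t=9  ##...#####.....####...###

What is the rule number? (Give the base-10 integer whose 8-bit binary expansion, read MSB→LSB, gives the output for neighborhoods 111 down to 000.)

  ### -> #   bit 7 = 1  t=0,i=18
  ##. -> .   bit 6 = 0  t=0,i=1
  #.# -> .   bit 5 = 0  t=0,i=2
  #.. -> #   bit 4 = 1  t=0,i=4
  .## -> .   bit 3 = 0  t=0,i=0
  .#. -> .   bit 2 = 0  t=0,i=3
  ..# -> #   bit 1 = 1  t=0,i=5
  ... -> #   bit 0 = 1  t=1,i=1
  bits 10010011 = 147

147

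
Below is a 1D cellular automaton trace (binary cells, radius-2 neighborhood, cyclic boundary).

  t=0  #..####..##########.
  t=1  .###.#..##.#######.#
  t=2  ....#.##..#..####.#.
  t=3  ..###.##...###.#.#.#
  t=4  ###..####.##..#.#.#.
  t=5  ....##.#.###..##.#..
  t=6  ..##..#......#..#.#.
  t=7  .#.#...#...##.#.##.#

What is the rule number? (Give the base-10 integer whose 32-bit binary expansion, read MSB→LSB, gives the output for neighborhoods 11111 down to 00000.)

  #####|#  b31=1 t=0,i=11
  ####.|#  b30=1 t=0,i=5
  ###.#|.  b29=0 t=0,i=18
  ###..|.  b28=0 t=0,i=6
  ##.##|#  b27=1 t=1,i=10
  ##.#.|#  b26=1 t=0,i=19
  ##..#|.  b25=0 t=0,i=7
  ##...|#  b24=1 t=3,i=8
  #.###|.  b23=0 t=1,i=1
  #.##.|#  b22=1 t=2,i=6
  #.#.#|.  b21=0 t=1,i=19
  #.#..|.  b20=0 t=0,i=0
  #..##|#  b19=1 t=0,i=2
  #..#.|.  b18=0 t=2,i=9
  #...#|.  b17=0 t=3,i=9
  #....|.  b16=0 t=2,i=0
  .####|.  b15=0 t=0,i=4
  .###.|.  b14=0 t=1,i=2
  .##.#|.  b13=0 t=1,i=9
  .##..|#  b12=1 t=2,i=7
  .#.##|.  b11=0 t=1,i=0
  .#.#.|#  b10=1 t=3,i=16
  .#..#|#  b9=1 t=0,i=1
  .#...|#  b8=1 t=2,i=19
  ..###|#  b7=1 t=0,i=3
  ..##.|.  b6=0 t=1,i=8
  ..#.#|#  b5=1 t=2,i=4
  ..#..|.  b4=0 t=2,i=10
  ...##|#  b3=1 t=3,i=10
  ...#.|#  b2=1 t=2,i=3
  ....#|#  b1=1 t=2,i=2
  .....|.  b0=0 t=2,i=1
  bits 11001101010010000001011110101110 = 3444053934

3444053934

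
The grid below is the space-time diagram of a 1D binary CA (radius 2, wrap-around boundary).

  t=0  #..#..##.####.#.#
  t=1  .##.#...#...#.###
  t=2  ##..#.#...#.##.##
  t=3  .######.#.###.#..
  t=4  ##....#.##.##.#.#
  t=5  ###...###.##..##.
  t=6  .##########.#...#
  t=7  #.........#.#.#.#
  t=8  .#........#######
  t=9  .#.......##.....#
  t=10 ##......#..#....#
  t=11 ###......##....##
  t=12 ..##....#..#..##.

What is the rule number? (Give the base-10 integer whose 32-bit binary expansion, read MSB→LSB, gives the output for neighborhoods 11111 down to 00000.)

  [31] ##### => .  t=3,i=3
  [30] ####. => .  t=0,i=11
  [29] ###.# => #  t=0,i=12
  [28] ###.. => #  t=2,i=1
  [27] ##.## => #  t=0,i=8
  [26] ##.#. => .  t=0,i=13
  [25] ##..# => #  t=0,i=1
  [24] ##... => #  t=4,i=2
  [23] #.### => .  t=0,i=9
  [22] #.##. => #  t=0,i=16
  [21] #.#.# => #  t=0,i=14
  [20] #.#.. => #  t=1,i=4
  [19] #..## => .  t=0,i=5
  [18] #..#. => #  t=0,i=2
  [17] #...# => #  t=1,i=6
  [16] #.... => .  t=4,i=3
  [15] .#### => .  t=0,i=10
  [14] .###. => #  t=1,i=15
  [13] .##.# => .  t=0,i=7
  [12] .##.. => .  t=0,i=0
  [11] .#.## => #  t=0,i=15
  [10] .#.#. => #  t=2,i=5
  [9] .#..# => #  t=0,i=4
  [8] .#... => .  t=1,i=5
  [7] ..### => #  t=3,i=1
  [6] ..##. => .  t=0,i=6
  [5] ..#.# => #  t=1,i=12
  [4] ..#.. => .  t=0,i=3
  [3] ...## => #  t=3,i=0
  [2] ...#. => .  t=1,i=7
  [1] ....# => .  t=4,i=4
  [0] ..... => .  t=7,i=3
  bits 00111011011101100100111010101000 = 997609128

997609128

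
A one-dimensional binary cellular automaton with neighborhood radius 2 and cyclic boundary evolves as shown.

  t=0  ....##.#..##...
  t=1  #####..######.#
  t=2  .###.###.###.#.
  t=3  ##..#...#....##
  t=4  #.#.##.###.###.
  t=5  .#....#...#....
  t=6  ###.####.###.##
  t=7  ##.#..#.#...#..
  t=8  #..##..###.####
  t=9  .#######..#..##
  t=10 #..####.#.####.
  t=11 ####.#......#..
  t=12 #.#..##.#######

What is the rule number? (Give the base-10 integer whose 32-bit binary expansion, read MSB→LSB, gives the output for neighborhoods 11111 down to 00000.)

3407353823

  ##### -> #   bit 31 = 1  t=1,i=1
  ####. -> #   bit 30 = 1  t=1,i=3
  ###.# -> .   bit 29 = 0  t=1,i=12
  ###.. -> .   bit 28 = 0  t=1,i=4
  ##.## -> #   bit 27 = 1  t=1,i=13
  ##.#. -> .   bit 26 = 0  t=0,i=6
  ##..# -> #   bit 25 = 1  t=1,i=5
  ##... -> #   bit 24 = 1  t=0,i=12
  #.### -> .   bit 23 = 0  t=1,i=14
  #.##. -> .   bit 22 = 0  t=4,i=4
  #.#.# -> .   bit 21 = 0  t=4,i=0
  #.#.. -> #   bit 20 = 1  t=0,i=7
  #..## -> #   bit 19 = 1  t=0,i=9
  #..#. -> .   bit 18 = 0  t=3,i=3
  #...# -> .   bit 17 = 0  t=3,i=6
  #.... -> .   bit 16 = 0  t=0,i=13
  .#### -> .   bit 15 = 0  t=1,i=0
  .###. -> .   bit 14 = 0  t=2,i=2
  .##.# -> .   bit 13 = 0  t=0,i=5
  .##.. -> #   bit 12 = 1  t=0,i=11
  .#.## -> .   bit 11 = 0  t=4,i=3
  .#.#. -> #   bit 10 = 1  t=4,i=1
  .#..# -> #   bit 9 = 1  t=0,i=8
  .#... -> #   bit 8 = 1  t=3,i=5
  ..### -> #   bit 7 = 1  t=1,i=7
  ..##. -> #   bit 6 = 1  t=0,i=4
  ..#.# -> .   bit 5 = 0  t=7,i=6
  ..#.. -> #   bit 4 = 1  t=3,i=4
  ...## -> #   bit 3 = 1  t=0,i=3
  ...#. -> #   bit 2 = 1  t=3,i=7
  ....# -> #   bit 1 = 1  t=0,i=2
  ..... -> #   bit 0 = 1  t=0,i=0
  bits 11001011000110000001011111011111 = 3407353823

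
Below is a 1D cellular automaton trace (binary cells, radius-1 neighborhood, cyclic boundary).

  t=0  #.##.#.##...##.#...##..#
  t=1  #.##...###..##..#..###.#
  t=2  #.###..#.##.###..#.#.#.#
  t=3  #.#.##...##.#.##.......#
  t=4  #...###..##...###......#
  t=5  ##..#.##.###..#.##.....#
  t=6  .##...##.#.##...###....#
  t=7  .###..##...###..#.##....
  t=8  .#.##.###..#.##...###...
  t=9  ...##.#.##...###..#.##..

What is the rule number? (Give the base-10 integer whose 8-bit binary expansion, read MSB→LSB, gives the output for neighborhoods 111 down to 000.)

  nb ###: next=.  (t=1,i=8, bit7=0)
  nb ##.: next=#  (t=0,i=0, bit6=1)
  nb #.#: next=.  (t=0,i=1, bit5=0)
  nb #..: next=#  (t=0,i=9, bit4=1)
  nb .##: next=#  (t=0,i=2, bit3=1)
  nb .#.: next=.  (t=0,i=5, bit2=0)
  nb ..#: next=.  (t=0,i=11, bit1=0)
  nb ...: next=.  (t=0,i=10, bit0=0)
  bits 01011000 = 88

88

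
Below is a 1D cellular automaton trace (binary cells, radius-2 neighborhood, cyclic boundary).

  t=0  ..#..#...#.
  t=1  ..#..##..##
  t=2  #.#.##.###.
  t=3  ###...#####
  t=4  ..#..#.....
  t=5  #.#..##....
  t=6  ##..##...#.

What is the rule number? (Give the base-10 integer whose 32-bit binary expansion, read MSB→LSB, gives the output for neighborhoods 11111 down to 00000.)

1051215226

  #####|.  b31=0 t=3,i=0
  ####.|.  b30=0 t=3,i=1
  ###.#|#  b29=1 t=2,i=9
  ###..|#  b28=1 t=3,i=2
  ##.##|#  b27=1 t=2,i=6
  ##.#.|#  b26=1 t=2,i=10
  ##..#|#  b25=1 t=1,i=0
  ##...|.  b24=0 t=3,i=3
  #.###|#  b23=1 t=2,i=7
  #.##.|.  b22=0 t=2,i=4
  #.#.#|#  b21=1 t=2,i=0
  #.#..|.  b20=0 t=5,i=2
  #..##|#  b19=1 t=1,i=4
  #..#.|.  b18=0 t=0,i=4
  #...#|.  b17=0 t=0,i=0
  #....|.  b16=0 t=4,i=7
  .####|.  b15=0 t=3,i=7
  .###.|#  b14=1 t=2,i=8
  .##.#|.  b13=0 t=2,i=5
  .##..|.  b12=0 t=1,i=6
  .#.##|.  b11=0 t=2,i=3
  .#.#.|#  b10=1 t=2,i=1
  .#..#|.  b9=0 t=0,i=3
  .#...|#  b8=1 t=0,i=6
  ..###|.  b7=0 t=3,i=6
  ..##.|#  b6=1 t=1,i=5
  ..#.#|#  b5=1 t=5,i=0
  ..#..|#  b4=1 t=0,i=2
  ...##|#  b3=1 t=3,i=5
  ...#.|.  b2=0 t=0,i=1
  ....#|#  b1=1 t=4,i=0
  .....|.  b0=0 t=4,i=8
  bits 00111110101010000100010101111010 = 1051215226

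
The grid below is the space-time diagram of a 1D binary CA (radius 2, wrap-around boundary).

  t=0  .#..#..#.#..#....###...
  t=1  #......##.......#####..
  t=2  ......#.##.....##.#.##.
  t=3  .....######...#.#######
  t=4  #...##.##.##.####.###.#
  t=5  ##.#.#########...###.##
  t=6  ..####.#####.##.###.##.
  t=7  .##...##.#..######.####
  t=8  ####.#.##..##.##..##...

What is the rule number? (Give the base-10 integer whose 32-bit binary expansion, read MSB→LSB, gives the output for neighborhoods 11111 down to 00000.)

  [31] ##### => #  t=1,i=18
  [30] ####. => .  t=1,i=19
  [29] ###.# => .  t=4,i=16
  [28] ###.. => #  t=0,i=19
  [27] ##.## => #  t=4,i=6
  [26] ##.#. => #  t=2,i=17
  [25] ##..# => #  t=1,i=21
  [24] ##... => #  t=0,i=20
  [23] #.### => #  t=3,i=16
  [22] #.##. => #  t=2,i=8
  [21] #.#.# => #  t=2,i=18
  [20] #.#.. => .  t=0,i=9
  [19] #..## => #  t=7,i=11
  [18] #..#. => .  t=0,i=3
  [17] #...# => .  t=3,i=12
  [16] #.... => .  t=0,i=14
  [15] .#### => .  t=1,i=17
  [14] .###. => #  t=0,i=18
  [13] .##.# => #  t=2,i=16
  [12] .##.. => #  t=1,i=8
  [11] .#.## => #  t=2,i=7
  [10] .#.#. => #  t=0,i=8
  [9] .#..# => .  t=0,i=2
  [8] .#... => .  t=0,i=13
  [7] ..### => #  t=0,i=17
  [6] ..##. => .  t=1,i=7
  [5] ..#.# => #  t=0,i=7
  [4] ..#.. => .  t=0,i=1
  [3] ...## => #  t=0,i=16
  [2] ...#. => #  t=0,i=0
  [1] ....# => .  t=0,i=15
  [0] ..... => .  t=1,i=3
  bits 10011111111010000111110010101100 = 2682813612

2682813612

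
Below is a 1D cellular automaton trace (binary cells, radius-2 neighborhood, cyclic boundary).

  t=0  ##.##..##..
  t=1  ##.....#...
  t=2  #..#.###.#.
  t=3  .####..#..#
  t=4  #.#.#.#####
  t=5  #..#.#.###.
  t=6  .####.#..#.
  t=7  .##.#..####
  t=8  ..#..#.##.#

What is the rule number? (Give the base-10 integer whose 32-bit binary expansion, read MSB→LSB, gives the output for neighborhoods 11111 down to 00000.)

2953293558

  nb #####: next=#  (t=4,i=8, bit31=1)
  nb ####.: next=.  (t=3,i=3, bit30=0)
  nb ###.#: next=#  (t=2,i=7, bit29=1)
  nb ###..: next=#  (t=3,i=4, bit28=1)
  nb ##.##: next=.  (t=0,i=2, bit27=0)
  nb ##.#.: next=.  (t=2,i=8, bit26=0)
  nb ##..#: next=.  (t=0,i=5, bit25=0)
  nb ##...: next=.  (t=1,i=2, bit24=0)
  nb #.###: next=.  (t=2,i=5, bit23=0)
  nb #.##.: next=.  (t=0,i=3, bit22=0)
  nb #.#.#: next=.  (t=2,i=9, bit21=0)
  nb #.#..: next=.  (t=2,i=0, bit20=0)
  nb #..##: next=.  (t=0,i=6, bit19=0)
  nb #..#.: next=#  (t=2,i=2, bit18=1)
  nb #...#: next=#  (t=1,i=9, bit17=1)
  nb #....: next=#  (t=1,i=3, bit16=1)
  nb .####: next=#  (t=3,i=2, bit15=1)
  nb .###.: next=.  (t=2,i=6, bit14=0)
  nb .##.#: next=#  (t=0,i=1, bit13=1)
  nb .##..: next=.  (t=0,i=4, bit12=0)
  nb .#.##: next=#  (t=2,i=4, bit11=1)
  nb .#.#.: next=#  (t=2,i=10, bit10=1)
  nb .#..#: next=#  (t=2,i=1, bit9=1)
  nb .#...: next=.  (t=1,i=8, bit8=0)
  nb ..###: next=#  (t=6,i=1, bit7=1)
  nb ..##.: next=#  (t=0,i=0, bit6=1)
  nb ..#.#: next=#  (t=2,i=3, bit5=1)
  nb ..#..: next=#  (t=1,i=7, bit4=1)
  nb ...##: next=.  (t=1,i=10, bit3=0)
  nb ...#.: next=#  (t=1,i=6, bit2=1)
  nb ....#: next=#  (t=1,i=5, bit1=1)
  nb .....: next=.  (t=1,i=4, bit0=0)
  bits 10110000000001111010111011110110 = 2953293558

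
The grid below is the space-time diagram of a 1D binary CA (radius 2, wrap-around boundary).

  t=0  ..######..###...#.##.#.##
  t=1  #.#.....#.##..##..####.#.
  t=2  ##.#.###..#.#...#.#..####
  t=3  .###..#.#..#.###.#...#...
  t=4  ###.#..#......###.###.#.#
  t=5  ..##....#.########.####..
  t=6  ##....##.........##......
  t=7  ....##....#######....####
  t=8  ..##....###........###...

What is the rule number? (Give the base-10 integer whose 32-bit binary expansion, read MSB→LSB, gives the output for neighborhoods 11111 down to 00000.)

  ##### -> .   bit 31 = 0  t=0,i=4
  ####. -> .   bit 30 = 0  t=0,i=6
  ###.# -> #   bit 29 = 1  t=1,i=21
  ###.. -> .   bit 28 = 0  t=0,i=7
  ##.## -> #   bit 27 = 1  t=4,i=17
  ##.#. -> #   bit 26 = 1  t=0,i=20
  ##..# -> #   bit 25 = 1  t=0,i=0
  ##... -> .   bit 24 = 0  t=0,i=13
  #.### -> .   bit 23 = 0  t=2,i=5
  #.##. -> #   bit 22 = 1  t=0,i=18
  #.#.# -> #   bit 21 = 1  t=0,i=21
  #.#.. -> .   bit 20 = 0  t=1,i=2
  #..## -> .   bit 19 = 0  t=0,i=1
  #..#. -> .   bit 18 = 0  t=2,i=9
  #...# -> #   bit 17 = 1  t=0,i=14
  #.... -> .   bit 16 = 0  t=1,i=4
  .#### -> .   bit 15 = 0  t=0,i=3
  .###. -> #   bit 14 = 1  t=0,i=11
  .##.# -> #   bit 13 = 1  t=0,i=19
  .##.. -> .   bit 12 = 0  t=0,i=24
  .#.## -> .   bit 11 = 0  t=0,i=17
  .#.#. -> #   bit 10 = 1  t=1,i=1
  .#..# -> .   bit 9 = 0  t=2,i=19
  .#... -> #   bit 8 = 1  t=1,i=3
  ..### -> #   bit 7 = 1  t=0,i=2
  ..##. -> .   bit 6 = 0  t=1,i=14
  ..#.# -> .   bit 5 = 0  t=0,i=16
  ..#.. -> .   bit 4 = 0  t=3,i=21
  ...## -> #   bit 3 = 1  t=3,i=0
  ...#. -> #   bit 2 = 1  t=0,i=15
  ....# -> #   bit 1 = 1  t=1,i=6
  ..... -> #   bit 0 = 1  t=1,i=5
  bits 00101110011000100110010110001111 = 778200463

778200463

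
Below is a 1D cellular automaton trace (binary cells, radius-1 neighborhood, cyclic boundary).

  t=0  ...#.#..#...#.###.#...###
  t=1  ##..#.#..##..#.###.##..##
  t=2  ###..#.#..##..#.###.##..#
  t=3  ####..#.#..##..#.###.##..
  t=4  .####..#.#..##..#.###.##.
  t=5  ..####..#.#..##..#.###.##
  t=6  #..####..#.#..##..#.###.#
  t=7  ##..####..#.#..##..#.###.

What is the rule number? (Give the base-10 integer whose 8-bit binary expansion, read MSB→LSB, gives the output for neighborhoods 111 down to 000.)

  ###|#  b7=1 t=0,i=15
  ##.|#  b6=1 t=0,i=16
  #.#|#  b5=1 t=0,i=4
  #..|#  b4=1 t=0,i=0
  .##|.  b3=0 t=0,i=14
  .#.|.  b2=0 t=0,i=3
  ..#|.  b1=0 t=0,i=2
  ...|#  b0=1 t=0,i=1
  bits 11110001 = 241

241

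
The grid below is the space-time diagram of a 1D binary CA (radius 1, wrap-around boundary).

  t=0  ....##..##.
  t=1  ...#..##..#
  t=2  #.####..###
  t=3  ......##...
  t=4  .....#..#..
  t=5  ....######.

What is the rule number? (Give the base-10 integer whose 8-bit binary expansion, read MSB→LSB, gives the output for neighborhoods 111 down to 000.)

22

  ### -> .   bit 7 = 0  t=2,i=3
  ##. -> .   bit 6 = 0  t=0,i=5
  #.# -> .   bit 5 = 0  t=2,i=1
  #.. -> #   bit 4 = 1  t=0,i=6
  .## -> .   bit 3 = 0  t=0,i=4
  .#. -> #   bit 2 = 1  t=1,i=3
  ..# -> #   bit 1 = 1  t=0,i=3
  ... -> .   bit 0 = 0  t=0,i=0
  bits 00010110 = 22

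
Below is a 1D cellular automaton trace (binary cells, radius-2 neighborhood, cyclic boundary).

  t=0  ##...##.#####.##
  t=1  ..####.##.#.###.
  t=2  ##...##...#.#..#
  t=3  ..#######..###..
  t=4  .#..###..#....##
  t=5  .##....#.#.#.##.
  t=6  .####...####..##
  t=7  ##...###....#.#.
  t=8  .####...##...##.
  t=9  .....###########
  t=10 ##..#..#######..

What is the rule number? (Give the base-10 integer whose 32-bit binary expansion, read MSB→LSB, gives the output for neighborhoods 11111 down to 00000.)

  ##### -> #   bit 31 = 1  t=0,i=10
  ####. -> .   bit 30 = 0  t=0,i=0
  ###.# -> #   bit 29 = 1  t=0,i=12
  ###.. -> .   bit 28 = 0  t=0,i=1
  ##.## -> #   bit 27 = 1  t=0,i=7
  ##.#. -> .   bit 26 = 0  t=1,i=9
  ##..# -> #   bit 25 = 1  t=3,i=9
  ##... -> #   bit 24 = 1  t=0,i=2
  #.### -> #   bit 23 = 1  t=0,i=8
  #.##. -> .   bit 22 = 0  t=1,i=7
  #.#.# -> #   bit 21 = 1  t=1,i=10
  #.#.. -> #   bit 20 = 1  t=2,i=12
  #..## -> .   bit 19 = 0  t=2,i=14
  #..#. -> .   bit 18 = 0  t=4,i=8
  #...# -> #   bit 17 = 1  t=0,i=3
  #.... -> #   bit 16 = 1  t=3,i=15
  .#### -> .   bit 15 = 0  t=0,i=9
  .###. -> .   bit 14 = 0  t=1,i=13
  .##.# -> .   bit 13 = 0  t=0,i=6
  .##.. -> #   bit 12 = 1  t=2,i=6
  .#.## -> .   bit 11 = 0  t=1,i=11
  .#.#. -> #   bit 10 = 1  t=2,i=11
  .#..# -> #   bit 9 = 1  t=2,i=13
  .#... -> .   bit 8 = 0  t=4,i=10
  ..### -> .   bit 7 = 0  t=1,i=2
  ..##. -> #   bit 6 = 1  t=0,i=5
  ..#.# -> .   bit 5 = 0  t=2,i=10
  ..#.. -> #   bit 4 = 1  t=4,i=9
  ...## -> #   bit 3 = 1  t=0,i=4
  ...#. -> .   bit 2 = 0  t=2,i=9
  ....# -> .   bit 1 = 0  t=3,i=0
  ..... -> .   bit 0 = 0  t=9,i=2
  bits 10101011101100110001011001011000 = 2880640600

2880640600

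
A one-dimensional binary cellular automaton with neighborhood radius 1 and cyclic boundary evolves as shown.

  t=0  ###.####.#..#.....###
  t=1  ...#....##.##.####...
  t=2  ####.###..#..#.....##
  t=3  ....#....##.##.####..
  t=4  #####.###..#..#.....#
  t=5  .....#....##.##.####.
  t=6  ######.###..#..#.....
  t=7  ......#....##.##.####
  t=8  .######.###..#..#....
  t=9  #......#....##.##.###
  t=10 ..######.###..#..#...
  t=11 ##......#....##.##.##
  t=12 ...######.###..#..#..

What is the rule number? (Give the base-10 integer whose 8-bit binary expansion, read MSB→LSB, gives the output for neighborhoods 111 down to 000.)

  ###|.  b7=0 t=0,i=0
  ##.|.  b6=0 t=0,i=2
  #.#|#  b5=1 t=0,i=3
  #..|.  b4=0 t=0,i=10
  .##|.  b3=0 t=0,i=4
  .#.|#  b2=1 t=0,i=9
  ..#|#  b1=1 t=0,i=11
  ...|#  b0=1 t=0,i=14
  bits 00100111 = 39

39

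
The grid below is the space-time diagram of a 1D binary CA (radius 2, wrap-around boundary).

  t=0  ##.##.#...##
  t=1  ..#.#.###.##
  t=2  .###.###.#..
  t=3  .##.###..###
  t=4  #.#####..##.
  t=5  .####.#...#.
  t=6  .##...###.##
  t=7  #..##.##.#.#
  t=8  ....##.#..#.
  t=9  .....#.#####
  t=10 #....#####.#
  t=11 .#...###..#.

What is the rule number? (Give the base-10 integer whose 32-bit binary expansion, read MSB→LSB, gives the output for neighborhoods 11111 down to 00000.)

2576805808

  [31] ##### => #  t=4,i=4
  [30] ####. => .  t=0,i=0
  [29] ###.# => .  t=0,i=1
  [28] ###.. => #  t=3,i=6
  [27] ##.## => #  t=0,i=2
  [26] ##.#. => .  t=0,i=5
  [25] ##..# => .  t=1,i=0
  [24] ##... => #  t=6,i=3
  [23] #.### => #  t=1,i=6
  [22] #.##. => .  t=0,i=3
  [21] #.#.# => .  t=1,i=4
  [20] #.#.. => #  t=0,i=6
  [19] #..## => .  t=3,i=8
  [18] #..#. => #  t=1,i=1
  [17] #...# => #  t=0,i=8
  [16] #.... => .  t=8,i=0
  [15] .#### => #  t=0,i=11
  [14] .###. => #  t=1,i=7
  [13] .##.# => #  t=0,i=4
  [12] .##.. => .  t=1,i=11
  [11] .#.## => #  t=1,i=5
  [10] .#.#. => #  t=1,i=3
  [9] .#..# => #  t=5,i=11
  [8] .#... => #  t=0,i=7
  [7] ..### => #  t=0,i=10
  [6] ..##. => .  t=4,i=9
  [5] ..#.# => #  t=1,i=2
  [4] ..#.. => #  t=5,i=10
  [3] ...## => .  t=0,i=9
  [2] ...#. => .  t=5,i=9
  [1] ....# => .  t=8,i=2
  [0] ..... => .  t=8,i=1
  bits 10011001100101101110111110110000 = 2576805808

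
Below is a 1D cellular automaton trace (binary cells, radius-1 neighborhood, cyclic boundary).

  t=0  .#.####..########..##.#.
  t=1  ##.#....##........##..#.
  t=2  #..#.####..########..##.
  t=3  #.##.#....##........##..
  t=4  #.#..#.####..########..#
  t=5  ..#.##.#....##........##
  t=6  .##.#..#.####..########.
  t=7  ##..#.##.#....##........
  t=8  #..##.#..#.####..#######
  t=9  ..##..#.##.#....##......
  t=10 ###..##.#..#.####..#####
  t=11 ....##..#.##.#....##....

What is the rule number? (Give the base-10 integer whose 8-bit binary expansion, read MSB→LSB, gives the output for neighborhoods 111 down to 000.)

  [7] ### => .  t=0,i=4
  [6] ##. => .  t=0,i=6
  [5] #.# => .  t=0,i=2
  [4] #.. => .  t=0,i=7
  [3] .## => #  t=0,i=3
  [2] .#. => #  t=0,i=1
  [1] ..# => #  t=0,i=0
  [0] ... => #  t=1,i=5
  bits 00001111 = 15

15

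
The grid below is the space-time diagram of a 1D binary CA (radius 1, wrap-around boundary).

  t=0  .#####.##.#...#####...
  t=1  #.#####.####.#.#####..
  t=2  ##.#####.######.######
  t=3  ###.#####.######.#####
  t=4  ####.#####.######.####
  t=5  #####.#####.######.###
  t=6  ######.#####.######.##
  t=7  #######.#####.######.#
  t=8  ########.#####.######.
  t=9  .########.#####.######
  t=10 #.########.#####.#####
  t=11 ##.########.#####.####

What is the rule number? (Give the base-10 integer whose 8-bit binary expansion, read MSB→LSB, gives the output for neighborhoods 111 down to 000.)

246

  [7] ### => #  t=0,i=2
  [6] ##. => #  t=0,i=5
  [5] #.# => #  t=0,i=6
  [4] #.. => #  t=0,i=11
  [3] .## => .  t=0,i=1
  [2] .#. => #  t=0,i=10
  [1] ..# => #  t=0,i=0
  [0] ... => .  t=0,i=12
  bits 11110110 = 246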